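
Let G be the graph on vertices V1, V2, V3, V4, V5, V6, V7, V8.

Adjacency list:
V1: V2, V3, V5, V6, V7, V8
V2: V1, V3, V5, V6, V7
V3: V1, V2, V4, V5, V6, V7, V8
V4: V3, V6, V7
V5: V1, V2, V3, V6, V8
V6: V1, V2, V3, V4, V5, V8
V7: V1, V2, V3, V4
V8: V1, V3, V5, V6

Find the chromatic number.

5

V1, V2, V3, V5, V6 are pairwise adjacent (a clique of size 5), so at least 5 colors are needed.
A valid assignment using 5 colors: V1=G, V2=Y, V3=R, V4=G, V5=P, V6=B, V7=B, V8=Y. Each edge has distinct colors on its endpoints.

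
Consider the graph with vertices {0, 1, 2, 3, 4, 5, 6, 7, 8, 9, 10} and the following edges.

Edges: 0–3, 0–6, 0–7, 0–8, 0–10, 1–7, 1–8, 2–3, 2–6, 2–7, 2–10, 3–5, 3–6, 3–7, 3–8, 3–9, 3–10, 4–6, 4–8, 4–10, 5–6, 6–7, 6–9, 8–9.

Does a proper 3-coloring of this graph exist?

0, 3, 6, 7 are pairwise adjacent (a clique of size 4), so at least 4 colors are needed.
So 3 colors are not enough.

No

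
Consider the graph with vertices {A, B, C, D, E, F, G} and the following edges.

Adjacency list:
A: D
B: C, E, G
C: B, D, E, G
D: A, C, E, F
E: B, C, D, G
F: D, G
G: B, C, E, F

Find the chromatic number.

B, C, E, G are pairwise adjacent (a clique of size 4), so at least 4 colors are needed.
4 colors suffice: color red → {A, C, F}; color blue → {E}; color green → {D, G}; color yellow → {B}. No two adjacent vertices share a color.

4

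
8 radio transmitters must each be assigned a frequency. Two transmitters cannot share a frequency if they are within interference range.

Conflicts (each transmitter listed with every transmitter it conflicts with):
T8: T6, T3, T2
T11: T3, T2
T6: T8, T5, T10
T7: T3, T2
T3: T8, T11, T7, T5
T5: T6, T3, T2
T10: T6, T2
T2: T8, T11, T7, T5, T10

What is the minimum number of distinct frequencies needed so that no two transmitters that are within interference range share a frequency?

T7 and T2 conflict, so at least 2 frequencies are needed.
2 frequencies suffice: frequency 1 → {T6, T3, T2}; frequency 2 → {T8, T11, T7, T5, T10}. Each listed conflict is separated.

2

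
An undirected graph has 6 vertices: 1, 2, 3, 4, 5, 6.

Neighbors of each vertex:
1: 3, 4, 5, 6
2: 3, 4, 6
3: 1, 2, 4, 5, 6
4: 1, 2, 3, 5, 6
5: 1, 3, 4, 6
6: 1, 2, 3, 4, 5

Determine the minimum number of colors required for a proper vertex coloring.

1, 3, 4, 5, 6 are mutually adjacent (a clique of size 5), so at least 5 colors are needed.
5 colors suffice: color a → {4}; color b → {6}; color c → {3}; color d → {2, 5}; color e → {1}. No two adjacent vertices share a color.

5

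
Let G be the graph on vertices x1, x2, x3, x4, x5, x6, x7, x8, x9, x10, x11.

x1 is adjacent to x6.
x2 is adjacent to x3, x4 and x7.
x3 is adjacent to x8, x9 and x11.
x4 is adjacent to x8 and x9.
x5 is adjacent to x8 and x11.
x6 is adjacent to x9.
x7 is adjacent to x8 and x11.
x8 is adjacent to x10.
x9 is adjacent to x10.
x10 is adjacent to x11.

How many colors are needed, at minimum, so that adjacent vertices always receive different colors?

x5 and x8 are adjacent, so at least 2 colors are needed.
One proper 2-coloring: x1=1, x2=1, x3=2, x4=2, x5=2, x6=2, x7=2, x8=1, x9=1, x10=2, x11=1. Every edge joins two different colors.

2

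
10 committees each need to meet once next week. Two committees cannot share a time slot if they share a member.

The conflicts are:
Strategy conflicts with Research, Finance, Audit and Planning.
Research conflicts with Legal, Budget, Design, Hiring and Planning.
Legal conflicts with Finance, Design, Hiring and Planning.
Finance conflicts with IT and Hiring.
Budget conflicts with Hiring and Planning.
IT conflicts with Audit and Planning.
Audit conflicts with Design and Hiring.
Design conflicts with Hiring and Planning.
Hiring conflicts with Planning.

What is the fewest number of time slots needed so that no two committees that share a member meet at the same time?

Research, Legal, Design, Hiring, Planning are mutually in conflict, so at least 5 time slots are needed.
5 time slots suffice: time slot 1 → {Finance, Audit, Planning}; time slot 2 → {Strategy, IT, Hiring}; time slot 3 → {Research}; time slot 4 → {Legal, Budget}; time slot 5 → {Design}. No two conflicting committees share a time slot.

5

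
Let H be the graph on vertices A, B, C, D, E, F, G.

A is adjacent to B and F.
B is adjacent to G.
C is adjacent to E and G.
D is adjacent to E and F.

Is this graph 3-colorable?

Yes

The chromatic number is 3. The cycle G-B-A-F-D-E-C-G has odd length 7, so it cannot be 2-colored; at least 3 colors are needed.
3 colors suffice: A=blue, B=green, C=blue, D=blue, E=red, F=red, G=red.
That is already a proper 3-coloring.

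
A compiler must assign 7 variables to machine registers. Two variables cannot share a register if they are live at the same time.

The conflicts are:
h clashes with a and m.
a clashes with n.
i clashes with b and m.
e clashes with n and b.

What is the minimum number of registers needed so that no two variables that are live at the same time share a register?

The cycle m-i-b-e-n-a-h-m has odd length 7, so it cannot be 2-colored; at least 3 registers are needed.
Using 3 registers: h=2, a=1, i=1, e=1, n=2, b=2, m=3. Every pair that conflicts lands in different registers.

3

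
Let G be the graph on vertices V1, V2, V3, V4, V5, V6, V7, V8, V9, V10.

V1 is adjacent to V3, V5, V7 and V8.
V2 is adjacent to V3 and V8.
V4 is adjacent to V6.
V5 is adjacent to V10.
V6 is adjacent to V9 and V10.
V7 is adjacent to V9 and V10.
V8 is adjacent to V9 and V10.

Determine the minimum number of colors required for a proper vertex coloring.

2

V7 and V9 are adjacent, so at least 2 colors are needed.
2 colors suffice: color 1 → {V1, V2, V4, V9, V10}; color 2 → {V3, V5, V6, V7, V8}. Every edge joins two different colors.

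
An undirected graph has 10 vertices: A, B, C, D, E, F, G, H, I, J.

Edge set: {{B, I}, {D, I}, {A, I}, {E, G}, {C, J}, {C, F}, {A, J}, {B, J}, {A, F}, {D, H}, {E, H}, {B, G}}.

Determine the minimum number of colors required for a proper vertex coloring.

A and I are adjacent, so at least 2 colors are needed.
One proper 2-coloring: A=2, B=2, C=2, D=2, E=2, F=1, G=1, H=1, I=1, J=1. Every edge joins two different colors.

2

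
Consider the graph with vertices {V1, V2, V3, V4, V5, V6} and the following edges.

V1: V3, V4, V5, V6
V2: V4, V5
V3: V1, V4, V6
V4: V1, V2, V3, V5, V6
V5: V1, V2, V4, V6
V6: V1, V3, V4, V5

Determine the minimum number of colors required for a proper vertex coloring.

4

V1, V4, V5, V6 are mutually adjacent (a clique of size 4), so at least 4 colors are needed.
One proper 4-coloring: V1=G, V2=B, V3=Y, V4=R, V5=Y, V6=B. Every edge joins two different colors.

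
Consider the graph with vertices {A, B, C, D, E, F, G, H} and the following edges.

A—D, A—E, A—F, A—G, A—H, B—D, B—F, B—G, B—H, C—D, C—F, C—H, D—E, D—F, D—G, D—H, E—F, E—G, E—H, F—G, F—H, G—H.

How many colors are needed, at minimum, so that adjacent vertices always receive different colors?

6

A, D, E, F, G, H are pairwise adjacent (a clique of size 6), so at least 6 colors are needed.
6 colors suffice: color 1 → {F}; color 2 → {D}; color 3 → {H}; color 4 → {C, G}; color 5 → {A, B}; color 6 → {E}. Each edge has distinct colors on its endpoints.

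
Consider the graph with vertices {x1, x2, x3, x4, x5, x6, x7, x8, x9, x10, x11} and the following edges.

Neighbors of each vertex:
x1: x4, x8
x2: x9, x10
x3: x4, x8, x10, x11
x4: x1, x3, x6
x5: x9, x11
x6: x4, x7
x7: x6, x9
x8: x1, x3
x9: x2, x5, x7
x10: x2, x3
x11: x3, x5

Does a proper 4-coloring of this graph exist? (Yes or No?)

The chromatic number is 3. The cycle x11-x3-x4-x6-x7-x9-x5-x11 has odd length 7, so it cannot be 2-colored; at least 3 colors are needed.
A valid assignment using 3 colors: x1=red, x2=green, x3=red, x4=blue, x5=green, x6=red, x7=blue, x8=blue, x9=red, x10=blue, x11=blue.
Since 4 ≥ 3, a proper 4-coloring certainly exists.

Yes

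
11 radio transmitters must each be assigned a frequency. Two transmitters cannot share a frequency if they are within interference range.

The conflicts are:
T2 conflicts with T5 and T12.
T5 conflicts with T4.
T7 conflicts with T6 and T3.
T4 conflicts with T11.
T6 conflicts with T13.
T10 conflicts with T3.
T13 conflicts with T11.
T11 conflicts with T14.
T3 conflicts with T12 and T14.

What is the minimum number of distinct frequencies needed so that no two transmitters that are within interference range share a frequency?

The cycle T2-T12-T3-T14-T11-T4-T5-T2 has odd length 7, so it cannot be 2-colored; at least 3 frequencies are needed.
3 frequencies suffice: frequency 1 → {T2, T6, T11, T3}; frequency 2 → {T7, T4, T10, T13, T12, T14}; frequency 3 → {T5}. Every pair that conflicts lands in different frequencies.

3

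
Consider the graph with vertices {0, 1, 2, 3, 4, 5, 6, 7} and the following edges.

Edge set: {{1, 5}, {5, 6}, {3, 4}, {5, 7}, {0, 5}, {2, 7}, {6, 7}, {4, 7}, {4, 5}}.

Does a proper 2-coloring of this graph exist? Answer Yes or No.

5, 6, 7 are mutually adjacent, so at least 3 colors are needed.
So 2 colors are not enough.

No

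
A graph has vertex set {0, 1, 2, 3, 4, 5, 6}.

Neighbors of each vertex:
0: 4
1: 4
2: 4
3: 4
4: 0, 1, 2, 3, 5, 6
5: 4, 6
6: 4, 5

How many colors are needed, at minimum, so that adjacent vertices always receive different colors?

4, 5, 6 are mutually adjacent, so at least 3 colors are needed.
3 colors suffice: color a → {4}; color b → {0, 1, 2, 3, 5}; color c → {6}. Every edge joins two different colors.

3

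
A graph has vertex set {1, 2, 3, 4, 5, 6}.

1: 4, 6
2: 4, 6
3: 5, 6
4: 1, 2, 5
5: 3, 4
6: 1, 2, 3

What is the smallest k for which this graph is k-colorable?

3

The cycle 6-1-4-5-3-6 has odd length 5, so it cannot be 2-colored; at least 3 colors are needed.
3 colors suffice: 1=b, 2=b, 3=c, 4=a, 5=b, 6=a. No two adjacent vertices share a color.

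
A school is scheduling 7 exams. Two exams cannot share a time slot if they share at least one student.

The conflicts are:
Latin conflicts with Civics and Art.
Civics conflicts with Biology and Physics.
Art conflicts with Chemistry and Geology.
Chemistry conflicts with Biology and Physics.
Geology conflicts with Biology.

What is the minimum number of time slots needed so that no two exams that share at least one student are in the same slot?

3

The cycle Civics-Biology-Geology-Art-Latin-Civics has odd length 5, so it cannot be 2-colored; at least 3 time slots are needed.
3 time slots suffice: time slot 1 → {Civics, Chemistry, Geology}; time slot 2 → {Art, Biology, Physics}; time slot 3 → {Latin}. Every pair that conflicts lands in different time slots.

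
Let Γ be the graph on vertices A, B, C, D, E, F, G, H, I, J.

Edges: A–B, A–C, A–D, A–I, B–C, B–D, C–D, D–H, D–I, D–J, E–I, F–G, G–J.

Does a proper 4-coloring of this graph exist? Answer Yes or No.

The chromatic number is 4. A, B, C, D are pairwise adjacent (a clique of size 4), so at least 4 colors are needed.
4 colors suffice: A=2, B=3, C=4, D=1, E=1, F=2, G=1, H=2, I=3, J=2.
That is already a proper 4-coloring.

Yes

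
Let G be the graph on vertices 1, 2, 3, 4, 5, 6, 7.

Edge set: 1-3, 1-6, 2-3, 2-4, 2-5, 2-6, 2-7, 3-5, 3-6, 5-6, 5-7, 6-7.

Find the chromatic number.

2, 5, 6, 7 form a clique, so at least 4 colors are needed.
4 colors suffice: color a → {1, 2}; color b → {4, 6}; color c → {5}; color d → {3, 7}. Each edge has distinct colors on its endpoints.

4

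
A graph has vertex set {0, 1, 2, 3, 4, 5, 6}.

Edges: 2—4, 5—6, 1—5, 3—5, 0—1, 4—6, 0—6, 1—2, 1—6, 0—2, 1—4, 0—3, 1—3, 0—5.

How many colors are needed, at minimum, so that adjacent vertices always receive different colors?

4

0, 1, 3, 5 are pairwise adjacent (a clique of size 4), so at least 4 colors are needed.
4 colors suffice: color red → {1}; color blue → {0, 4}; color green → {2, 5}; color yellow → {3, 6}. Every edge joins two different colors.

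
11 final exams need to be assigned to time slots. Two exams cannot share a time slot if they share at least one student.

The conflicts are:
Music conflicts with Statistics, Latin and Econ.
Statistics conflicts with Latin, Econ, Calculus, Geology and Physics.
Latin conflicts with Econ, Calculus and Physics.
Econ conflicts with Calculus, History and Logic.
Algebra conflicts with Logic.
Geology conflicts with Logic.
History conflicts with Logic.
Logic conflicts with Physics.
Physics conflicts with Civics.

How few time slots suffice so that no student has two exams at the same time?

Music, Statistics, Latin, Econ pairwise conflict, so at least 4 time slots are needed.
A valid assignment using 4 time slots: Music=4, Statistics=1, Latin=3, Econ=2, Algebra=2, Calculus=4, Geology=2, History=3, Logic=1, Physics=2, Civics=1. No two conflicting exams share a time slot.

4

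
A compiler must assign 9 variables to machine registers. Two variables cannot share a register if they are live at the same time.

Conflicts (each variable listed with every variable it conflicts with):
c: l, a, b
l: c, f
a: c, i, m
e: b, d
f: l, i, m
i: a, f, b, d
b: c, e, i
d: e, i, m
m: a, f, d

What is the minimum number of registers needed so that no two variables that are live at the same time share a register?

3

The cycle l-c-b-i-f-l has odd length 5, so it cannot be 2-colored; at least 3 registers are needed.
3 registers suffice: register 1 → {c, e, i, m}; register 2 → {a, f, b, d}; register 3 → {l}. Every pair that conflicts lands in different registers.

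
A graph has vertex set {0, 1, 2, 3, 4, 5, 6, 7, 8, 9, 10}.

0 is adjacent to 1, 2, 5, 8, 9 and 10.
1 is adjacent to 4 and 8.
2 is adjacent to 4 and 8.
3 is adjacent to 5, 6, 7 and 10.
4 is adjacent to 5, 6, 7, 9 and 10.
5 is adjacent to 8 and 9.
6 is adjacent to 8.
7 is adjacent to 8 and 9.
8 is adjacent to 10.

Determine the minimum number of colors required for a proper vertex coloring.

3

0, 1, 8 are mutually adjacent, so at least 3 colors are needed.
3 colors suffice: color a → {3, 8, 9}; color b → {0, 4}; color c → {1, 2, 5, 6, 7, 10}. Each edge has distinct colors on its endpoints.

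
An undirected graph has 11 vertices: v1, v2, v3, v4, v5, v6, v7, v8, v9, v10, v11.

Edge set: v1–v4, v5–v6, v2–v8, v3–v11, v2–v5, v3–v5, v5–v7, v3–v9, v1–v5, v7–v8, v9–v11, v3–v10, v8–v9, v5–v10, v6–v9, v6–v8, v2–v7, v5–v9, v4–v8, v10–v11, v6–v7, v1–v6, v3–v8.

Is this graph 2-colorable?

v6, v7, v8 are pairwise adjacent, so at least 3 colors are needed.
So 2 colors are not enough.

No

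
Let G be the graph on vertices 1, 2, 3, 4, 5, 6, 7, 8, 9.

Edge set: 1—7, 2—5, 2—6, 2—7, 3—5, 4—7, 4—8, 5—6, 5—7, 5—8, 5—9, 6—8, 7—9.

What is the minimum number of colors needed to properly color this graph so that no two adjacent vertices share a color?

5, 7, 9 are mutually adjacent, so at least 3 colors are needed.
3 colors suffice: color a → {1, 4, 5}; color b → {3, 6, 7}; color c → {2, 8, 9}. Every edge joins two different colors.

3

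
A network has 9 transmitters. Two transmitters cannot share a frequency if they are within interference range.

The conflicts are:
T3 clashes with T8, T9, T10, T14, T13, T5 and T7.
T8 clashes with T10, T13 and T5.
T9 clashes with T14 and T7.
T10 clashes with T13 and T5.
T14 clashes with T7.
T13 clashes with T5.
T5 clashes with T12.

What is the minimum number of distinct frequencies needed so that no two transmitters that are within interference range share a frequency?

5

T3, T8, T10, T13, T5 all conflict with each other, so at least 5 frequencies are needed.
Using 5 frequencies: T3=1, T8=5, T9=2, T10=4, T14=3, T13=3, T5=2, T12=1, T7=4. No two conflicting transmitters share a frequency.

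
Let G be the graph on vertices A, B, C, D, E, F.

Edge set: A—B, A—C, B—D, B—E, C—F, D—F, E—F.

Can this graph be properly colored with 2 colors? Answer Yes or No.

No

The cycle F-C-A-B-D-F has odd length 5, so it cannot be 2-colored; at least 3 colors are needed.
So 2 colors are not enough.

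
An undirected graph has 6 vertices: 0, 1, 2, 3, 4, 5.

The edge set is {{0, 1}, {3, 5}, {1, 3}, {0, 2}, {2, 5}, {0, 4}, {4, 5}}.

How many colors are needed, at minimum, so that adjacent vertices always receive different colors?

The cycle 3-5-2-0-1-3 has odd length 5, so it cannot be 2-colored; at least 3 colors are needed.
One proper 3-coloring: 0=red, 1=green, 2=blue, 3=blue, 4=blue, 5=red. Each edge has distinct colors on its endpoints.

3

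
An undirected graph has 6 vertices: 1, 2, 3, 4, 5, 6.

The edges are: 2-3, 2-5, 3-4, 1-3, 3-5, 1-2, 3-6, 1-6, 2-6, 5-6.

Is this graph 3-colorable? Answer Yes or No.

2, 3, 5, 6 are mutually adjacent (a clique of size 4), so at least 4 colors are needed.
So 3 colors are not enough.

No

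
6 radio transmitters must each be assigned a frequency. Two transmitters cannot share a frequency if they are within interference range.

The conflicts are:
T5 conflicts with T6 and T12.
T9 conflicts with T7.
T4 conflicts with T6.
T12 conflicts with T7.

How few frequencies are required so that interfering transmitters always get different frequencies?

T5 and T6 conflict, so at least 2 frequencies are needed.
2 frequencies suffice: frequency 1 → {T9, T6, T12}; frequency 2 → {T5, T4, T7}. Each listed conflict is separated.

2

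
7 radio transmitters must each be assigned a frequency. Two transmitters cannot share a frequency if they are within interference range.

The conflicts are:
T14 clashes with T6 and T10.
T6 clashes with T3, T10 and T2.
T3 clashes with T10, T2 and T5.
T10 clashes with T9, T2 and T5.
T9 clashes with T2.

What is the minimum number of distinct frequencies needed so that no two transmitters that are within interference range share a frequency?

T6, T3, T10, T2 all conflict with each other, so at least 4 frequencies are needed.
4 frequencies suffice: T14=3, T6=2, T3=4, T10=1, T9=2, T2=3, T5=2. No two conflicting transmitters share a frequency.

4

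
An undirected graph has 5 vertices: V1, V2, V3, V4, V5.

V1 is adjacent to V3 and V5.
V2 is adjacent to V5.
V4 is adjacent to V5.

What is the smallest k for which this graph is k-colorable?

2

V2 and V5 are adjacent, so at least 2 colors are needed.
2 colors suffice: color 1 → {V3, V5}; color 2 → {V1, V2, V4}. No two adjacent vertices share a color.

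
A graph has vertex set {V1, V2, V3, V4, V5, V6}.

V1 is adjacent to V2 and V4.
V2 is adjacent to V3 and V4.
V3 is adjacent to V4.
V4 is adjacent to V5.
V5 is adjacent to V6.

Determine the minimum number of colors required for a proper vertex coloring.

3

V1, V2, V4 form a triangle, so at least 3 colors are needed.
3 colors suffice: color 1 → {V4, V6}; color 2 → {V2, V5}; color 3 → {V1, V3}. Each edge has distinct colors on its endpoints.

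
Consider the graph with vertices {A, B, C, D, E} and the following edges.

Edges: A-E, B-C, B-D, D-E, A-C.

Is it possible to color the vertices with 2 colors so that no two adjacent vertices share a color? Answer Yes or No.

No

The cycle D-B-C-A-E-D has odd length 5, so it cannot be 2-colored; at least 3 colors are needed.
So 2 colors are not enough.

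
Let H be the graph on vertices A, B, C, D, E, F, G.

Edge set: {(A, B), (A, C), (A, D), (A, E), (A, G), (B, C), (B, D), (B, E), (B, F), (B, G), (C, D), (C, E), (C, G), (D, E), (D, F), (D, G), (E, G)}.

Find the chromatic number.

6

A, B, C, D, E, G form a clique, so at least 6 colors are needed.
One proper 6-coloring: A=4, B=1, C=3, D=2, E=6, F=3, G=5. Each edge has distinct colors on its endpoints.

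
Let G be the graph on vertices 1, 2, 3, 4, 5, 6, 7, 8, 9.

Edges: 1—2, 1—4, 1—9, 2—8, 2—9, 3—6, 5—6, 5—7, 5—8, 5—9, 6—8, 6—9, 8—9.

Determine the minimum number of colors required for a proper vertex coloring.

4

5, 6, 8, 9 are mutually adjacent (a clique of size 4), so at least 4 colors are needed.
4 colors suffice: color red → {3, 4, 7, 9}; color blue → {1, 8}; color green → {2, 5}; color yellow → {6}. Every edge joins two different colors.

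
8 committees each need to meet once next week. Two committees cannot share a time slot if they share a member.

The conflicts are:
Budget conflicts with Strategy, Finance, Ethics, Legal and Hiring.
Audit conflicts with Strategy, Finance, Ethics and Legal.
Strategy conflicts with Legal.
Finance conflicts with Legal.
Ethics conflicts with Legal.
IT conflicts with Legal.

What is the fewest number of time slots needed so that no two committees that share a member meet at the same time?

3

Budget, Ethics, Legal all conflict with each other, so at least 3 time slots are needed.
3 time slots suffice: time slot 1 → {Legal, Hiring}; time slot 2 → {Budget, Audit, IT}; time slot 3 → {Strategy, Finance, Ethics}. No two conflicting committees share a time slot.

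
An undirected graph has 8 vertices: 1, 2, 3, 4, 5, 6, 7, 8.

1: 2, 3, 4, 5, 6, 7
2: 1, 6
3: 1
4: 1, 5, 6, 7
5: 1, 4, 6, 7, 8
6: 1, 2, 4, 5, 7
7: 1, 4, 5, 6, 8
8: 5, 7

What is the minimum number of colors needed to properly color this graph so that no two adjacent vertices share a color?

5

1, 4, 5, 6, 7 form a clique, so at least 5 colors are needed.
5 colors suffice: color red → {1, 8}; color blue → {3, 6}; color green → {2, 5}; color yellow → {7}; color purple → {4}. Every edge joins two different colors.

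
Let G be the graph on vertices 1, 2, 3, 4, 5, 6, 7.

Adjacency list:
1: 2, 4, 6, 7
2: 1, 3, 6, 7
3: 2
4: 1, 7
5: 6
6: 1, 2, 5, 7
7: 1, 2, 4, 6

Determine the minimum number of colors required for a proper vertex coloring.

4

1, 2, 6, 7 form a clique, so at least 4 colors are needed.
4 colors suffice: color a → {1, 3, 5}; color b → {4, 6}; color c → {7}; color d → {2}. No two adjacent vertices share a color.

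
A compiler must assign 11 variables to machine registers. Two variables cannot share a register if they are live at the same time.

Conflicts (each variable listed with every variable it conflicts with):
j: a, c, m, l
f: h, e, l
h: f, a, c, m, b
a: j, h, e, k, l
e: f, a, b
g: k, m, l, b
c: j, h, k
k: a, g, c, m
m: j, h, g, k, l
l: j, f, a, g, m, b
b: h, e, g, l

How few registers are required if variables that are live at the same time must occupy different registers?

g, k, m are mutually in conflict, so at least 3 registers are needed.
3 registers suffice: register 1 → {h, e, k, l}; register 2 → {f, a, c, m, b}; register 3 → {j, g}. Every pair that conflicts lands in different registers.

3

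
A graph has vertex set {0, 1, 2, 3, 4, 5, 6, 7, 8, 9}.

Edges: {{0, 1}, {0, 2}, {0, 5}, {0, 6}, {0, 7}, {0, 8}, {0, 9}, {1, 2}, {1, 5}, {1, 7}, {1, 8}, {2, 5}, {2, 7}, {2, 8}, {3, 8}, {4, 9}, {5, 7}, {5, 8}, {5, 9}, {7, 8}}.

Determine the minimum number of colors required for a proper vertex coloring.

0, 1, 2, 5, 7, 8 are pairwise adjacent (a clique of size 6), so at least 6 colors are needed.
6 colors suffice: color a → {0, 3, 4}; color b → {5, 6}; color c → {8, 9}; color d → {2}; color e → {1}; color f → {7}. Every edge joins two different colors.

6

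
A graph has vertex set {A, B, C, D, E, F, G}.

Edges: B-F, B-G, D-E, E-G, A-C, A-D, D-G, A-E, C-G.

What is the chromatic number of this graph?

3

A, D, E form a triangle, so at least 3 colors are needed.
3 colors suffice: color red → {A, F, G}; color blue → {B, C, D}; color green → {E}. No two adjacent vertices share a color.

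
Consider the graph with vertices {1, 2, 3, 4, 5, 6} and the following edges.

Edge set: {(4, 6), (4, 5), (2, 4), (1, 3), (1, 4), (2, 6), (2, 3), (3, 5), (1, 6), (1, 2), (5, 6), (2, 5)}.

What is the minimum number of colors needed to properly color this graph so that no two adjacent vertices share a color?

1, 2, 4, 6 are mutually adjacent (a clique of size 4), so at least 4 colors are needed.
A valid assignment using 4 colors: 1=yellow, 2=red, 3=blue, 4=blue, 5=yellow, 6=green. Each edge has distinct colors on its endpoints.

4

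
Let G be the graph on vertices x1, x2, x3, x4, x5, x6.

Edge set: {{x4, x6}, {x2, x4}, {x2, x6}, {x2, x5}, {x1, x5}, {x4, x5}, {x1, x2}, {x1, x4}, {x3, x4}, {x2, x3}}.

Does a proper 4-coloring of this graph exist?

Yes

The chromatic number is 4. x1, x2, x4, x5 are mutually adjacent (a clique of size 4), so at least 4 colors are needed.
A valid assignment using 4 colors: x1=3, x2=1, x3=3, x4=2, x5=4, x6=3.
That is already a proper 4-coloring.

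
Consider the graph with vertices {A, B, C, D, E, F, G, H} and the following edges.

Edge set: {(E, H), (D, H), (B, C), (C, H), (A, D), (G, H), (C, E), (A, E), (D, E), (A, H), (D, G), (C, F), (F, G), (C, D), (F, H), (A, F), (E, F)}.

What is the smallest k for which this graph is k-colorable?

C, E, F, H are mutually adjacent (a clique of size 4), so at least 4 colors are needed.
One proper 4-coloring: A=yellow, B=red, C=yellow, D=green, E=blue, F=green, G=blue, H=red. No two adjacent vertices share a color.

4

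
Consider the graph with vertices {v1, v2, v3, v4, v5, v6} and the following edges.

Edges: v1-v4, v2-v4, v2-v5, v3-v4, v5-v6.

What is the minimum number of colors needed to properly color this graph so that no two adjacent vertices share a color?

2

v2 and v4 are adjacent, so at least 2 colors are needed.
2 colors suffice: color R → {v4, v5}; color B → {v1, v2, v3, v6}. No two adjacent vertices share a color.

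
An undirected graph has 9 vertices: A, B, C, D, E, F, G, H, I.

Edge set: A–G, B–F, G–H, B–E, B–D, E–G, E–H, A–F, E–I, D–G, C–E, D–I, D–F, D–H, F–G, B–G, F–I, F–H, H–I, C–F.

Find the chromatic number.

4

B, D, F, G are mutually adjacent (a clique of size 4), so at least 4 colors are needed.
4 colors suffice: A=3, B=4, C=2, D=3, E=1, F=1, G=2, H=4, I=2. Every edge joins two different colors.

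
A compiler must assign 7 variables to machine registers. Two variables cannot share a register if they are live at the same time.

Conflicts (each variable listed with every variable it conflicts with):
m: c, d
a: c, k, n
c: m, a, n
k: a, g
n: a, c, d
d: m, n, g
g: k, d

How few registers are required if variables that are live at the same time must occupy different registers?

a, c, n all conflict with each other, so at least 3 registers are needed.
A valid assignment using 3 registers: m=2, a=2, c=1, k=1, n=3, d=1, g=2. Every pair that conflicts lands in different registers.

3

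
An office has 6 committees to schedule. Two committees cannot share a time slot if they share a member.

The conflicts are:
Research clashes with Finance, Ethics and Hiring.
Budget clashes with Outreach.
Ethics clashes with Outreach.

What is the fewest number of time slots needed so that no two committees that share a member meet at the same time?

Budget and Outreach conflict, so at least 2 time slots are needed.
A valid assignment using 2 time slots: Research=1, Budget=2, Finance=2, Ethics=2, Hiring=2, Outreach=1. Every pair that conflicts lands in different time slots.

2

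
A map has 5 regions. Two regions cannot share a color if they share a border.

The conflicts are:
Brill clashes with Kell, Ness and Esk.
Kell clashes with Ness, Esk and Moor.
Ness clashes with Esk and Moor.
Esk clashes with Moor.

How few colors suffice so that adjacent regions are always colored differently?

Brill, Kell, Ness, Esk all conflict with each other, so at least 4 colors are needed.
A valid assignment using 4 colors: Brill=4, Kell=2, Ness=3, Esk=1, Moor=4. No two conflicting regions share a color.

4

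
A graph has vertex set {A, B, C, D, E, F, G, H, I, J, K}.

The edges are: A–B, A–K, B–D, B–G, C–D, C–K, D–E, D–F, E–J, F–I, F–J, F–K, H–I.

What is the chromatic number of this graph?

3

The cycle F-K-A-B-D-F has odd length 5, so it cannot be 2-colored; at least 3 colors are needed.
3 colors suffice: A=3, B=1, C=1, D=2, E=1, F=1, G=2, H=1, I=2, J=2, K=2. Each edge has distinct colors on its endpoints.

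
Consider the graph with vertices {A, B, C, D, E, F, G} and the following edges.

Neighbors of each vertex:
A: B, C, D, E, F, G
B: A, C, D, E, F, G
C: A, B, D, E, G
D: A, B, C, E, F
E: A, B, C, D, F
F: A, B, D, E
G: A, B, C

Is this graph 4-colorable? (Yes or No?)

No

A, B, C, D, E are mutually adjacent (a clique of size 5), so at least 5 colors are needed.
So 4 colors are not enough.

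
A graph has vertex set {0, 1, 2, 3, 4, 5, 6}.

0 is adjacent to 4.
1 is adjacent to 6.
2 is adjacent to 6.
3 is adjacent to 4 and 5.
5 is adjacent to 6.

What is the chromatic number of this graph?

2

3 and 4 are adjacent, so at least 2 colors are needed.
2 colors suffice: color a → {0, 3, 6}; color b → {1, 2, 4, 5}. Every edge joins two different colors.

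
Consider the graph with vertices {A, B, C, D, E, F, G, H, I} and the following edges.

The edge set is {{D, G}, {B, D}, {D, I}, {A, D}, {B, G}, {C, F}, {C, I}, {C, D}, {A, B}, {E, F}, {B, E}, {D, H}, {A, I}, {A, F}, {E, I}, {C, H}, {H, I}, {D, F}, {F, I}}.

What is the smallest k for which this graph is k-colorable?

A, D, F, I form a clique, so at least 4 colors are needed.
4 colors suffice: color 1 → {D, E}; color 2 → {B, I}; color 3 → {F, G, H}; color 4 → {A, C}. No two adjacent vertices share a color.

4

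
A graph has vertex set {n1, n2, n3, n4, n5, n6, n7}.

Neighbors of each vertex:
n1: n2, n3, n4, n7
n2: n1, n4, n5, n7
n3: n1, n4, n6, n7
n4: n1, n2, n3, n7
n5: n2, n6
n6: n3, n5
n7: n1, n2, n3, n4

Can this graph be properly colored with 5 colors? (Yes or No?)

The chromatic number is 4. n1, n3, n4, n7 are mutually adjacent (a clique of size 4), so at least 4 colors are needed.
4 colors suffice: color 1 → {n4, n5}; color 2 → {n6, n7}; color 3 → {n2, n3}; color 4 → {n1}.
Since 5 ≥ 4, a proper 5-coloring certainly exists.

Yes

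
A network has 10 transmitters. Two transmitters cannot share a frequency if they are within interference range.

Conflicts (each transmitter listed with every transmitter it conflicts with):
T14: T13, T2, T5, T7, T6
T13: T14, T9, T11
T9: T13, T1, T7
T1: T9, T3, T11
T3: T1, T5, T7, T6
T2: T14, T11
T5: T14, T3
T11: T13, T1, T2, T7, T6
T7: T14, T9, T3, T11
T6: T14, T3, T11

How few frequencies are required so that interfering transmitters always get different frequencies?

2

T13 and T11 conflict, so at least 2 frequencies are needed.
Using 2 frequencies: T14=1, T13=2, T9=1, T1=2, T3=1, T2=2, T5=2, T11=1, T7=2, T6=2. Each listed conflict is separated.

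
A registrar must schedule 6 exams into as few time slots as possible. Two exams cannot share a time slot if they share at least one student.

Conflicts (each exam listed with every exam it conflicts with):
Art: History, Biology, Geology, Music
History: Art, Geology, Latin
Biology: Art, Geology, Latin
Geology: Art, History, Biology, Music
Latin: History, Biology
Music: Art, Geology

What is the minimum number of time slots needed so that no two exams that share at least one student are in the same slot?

Art, Biology, Geology all conflict with each other, so at least 3 time slots are needed.
3 time slots suffice: time slot 1 → {Geology, Latin}; time slot 2 → {Art}; time slot 3 → {History, Biology, Music}. Every pair that conflicts lands in different time slots.

3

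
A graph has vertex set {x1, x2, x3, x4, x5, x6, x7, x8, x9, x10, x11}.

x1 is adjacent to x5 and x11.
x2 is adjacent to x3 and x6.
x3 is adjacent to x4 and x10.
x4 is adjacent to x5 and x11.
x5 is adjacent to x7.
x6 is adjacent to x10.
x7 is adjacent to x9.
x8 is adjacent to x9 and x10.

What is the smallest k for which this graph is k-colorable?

The cycle x7-x5-x4-x3-x10-x8-x9-x7 has odd length 7, so it cannot be 2-colored; at least 3 colors are needed.
One proper 3-coloring: x1=blue, x2=blue, x3=red, x4=blue, x5=red, x6=red, x7=green, x8=red, x9=blue, x10=blue, x11=red. Every edge joins two different colors.

3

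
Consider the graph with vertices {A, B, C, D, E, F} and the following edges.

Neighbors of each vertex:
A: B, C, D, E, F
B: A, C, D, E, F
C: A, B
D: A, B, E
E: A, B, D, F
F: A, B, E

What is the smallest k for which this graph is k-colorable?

4

A, B, E, F are mutually adjacent (a clique of size 4), so at least 4 colors are needed.
4 colors suffice: color red → {A}; color blue → {B}; color green → {C, E}; color yellow → {D, F}. Every edge joins two different colors.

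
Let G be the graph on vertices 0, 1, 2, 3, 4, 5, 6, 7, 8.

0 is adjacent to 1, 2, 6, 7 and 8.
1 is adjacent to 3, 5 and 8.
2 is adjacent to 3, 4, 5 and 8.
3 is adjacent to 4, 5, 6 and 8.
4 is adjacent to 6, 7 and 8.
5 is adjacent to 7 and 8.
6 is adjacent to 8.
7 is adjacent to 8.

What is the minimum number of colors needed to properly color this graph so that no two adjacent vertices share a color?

3, 4, 6, 8 form a clique, so at least 4 colors are needed.
4 colors suffice: color a → {8}; color b → {0, 3}; color c → {1, 2, 6, 7}; color d → {4, 5}. Each edge has distinct colors on its endpoints.

4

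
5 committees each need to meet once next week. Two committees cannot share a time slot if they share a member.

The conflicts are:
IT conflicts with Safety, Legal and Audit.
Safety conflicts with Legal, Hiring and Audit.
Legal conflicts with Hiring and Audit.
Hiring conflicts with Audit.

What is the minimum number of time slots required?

4

IT, Safety, Legal, Audit pairwise conflict, so at least 4 time slots are needed.
4 time slots suffice: time slot 1 → {Audit}; time slot 2 → {Safety}; time slot 3 → {Legal}; time slot 4 → {IT, Hiring}. Every pair that conflicts lands in different time slots.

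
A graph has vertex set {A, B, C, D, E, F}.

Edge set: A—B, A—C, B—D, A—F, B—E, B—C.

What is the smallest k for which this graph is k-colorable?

3

A, B, C form a triangle, so at least 3 colors are needed.
3 colors suffice: color 1 → {B, F}; color 2 → {A, D, E}; color 3 → {C}. Each edge has distinct colors on its endpoints.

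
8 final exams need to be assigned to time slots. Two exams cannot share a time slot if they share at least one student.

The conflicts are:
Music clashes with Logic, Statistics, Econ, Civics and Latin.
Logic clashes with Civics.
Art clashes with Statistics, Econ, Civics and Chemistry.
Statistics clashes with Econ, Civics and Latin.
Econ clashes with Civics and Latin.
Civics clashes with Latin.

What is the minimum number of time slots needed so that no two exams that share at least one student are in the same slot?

Music, Statistics, Econ, Civics, Latin pairwise conflict, so at least 5 time slots are needed.
Using 5 time slots: Music=3, Logic=2, Art=3, Statistics=4, Econ=2, Civics=1, Chemistry=1, Latin=5. Each listed conflict is separated.

5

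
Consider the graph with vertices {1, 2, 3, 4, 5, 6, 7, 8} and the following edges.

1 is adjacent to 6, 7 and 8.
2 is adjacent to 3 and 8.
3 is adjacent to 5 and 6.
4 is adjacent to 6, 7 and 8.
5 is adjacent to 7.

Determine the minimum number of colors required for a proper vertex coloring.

3

The cycle 2-8-4-6-3-2 has odd length 5, so it cannot be 2-colored; at least 3 colors are needed.
3 colors suffice: color red → {1, 3, 4}; color blue → {6, 7, 8}; color green → {2, 5}. Every edge joins two different colors.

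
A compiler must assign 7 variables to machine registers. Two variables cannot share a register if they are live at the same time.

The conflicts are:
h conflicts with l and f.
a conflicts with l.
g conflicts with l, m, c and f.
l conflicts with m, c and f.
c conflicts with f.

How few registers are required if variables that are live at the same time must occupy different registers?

4

g, l, c, f are mutually in conflict, so at least 4 registers are needed.
4 registers suffice: h=2, a=2, g=2, l=1, m=3, c=4, f=3. Each listed conflict is separated.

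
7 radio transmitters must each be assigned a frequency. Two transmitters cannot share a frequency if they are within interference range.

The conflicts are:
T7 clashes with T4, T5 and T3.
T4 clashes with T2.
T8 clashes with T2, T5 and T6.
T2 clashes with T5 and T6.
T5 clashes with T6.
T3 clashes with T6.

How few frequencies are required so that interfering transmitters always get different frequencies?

T8, T2, T5, T6 pairwise conflict, so at least 4 frequencies are needed.
4 frequencies suffice: T7=1, T4=2, T8=4, T2=1, T5=2, T3=2, T6=3. No two conflicting transmitters share a frequency.

4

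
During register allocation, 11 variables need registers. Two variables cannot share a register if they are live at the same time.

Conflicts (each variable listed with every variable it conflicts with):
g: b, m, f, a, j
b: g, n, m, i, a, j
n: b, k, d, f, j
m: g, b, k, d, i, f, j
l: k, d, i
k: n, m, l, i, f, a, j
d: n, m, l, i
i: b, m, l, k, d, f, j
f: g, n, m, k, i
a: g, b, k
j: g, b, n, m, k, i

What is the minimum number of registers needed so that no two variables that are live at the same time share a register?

g, b, m, j pairwise conflict, so at least 4 registers are needed.
4 registers suffice: register 1 → {n, m, l, a}; register 2 → {b, k, d}; register 3 → {g, i}; register 4 → {f, j}. Every pair that conflicts lands in different registers.

4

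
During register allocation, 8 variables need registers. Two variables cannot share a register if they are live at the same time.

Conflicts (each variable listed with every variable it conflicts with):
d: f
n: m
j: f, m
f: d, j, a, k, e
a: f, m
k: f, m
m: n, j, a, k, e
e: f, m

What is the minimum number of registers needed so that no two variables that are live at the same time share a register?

a and m conflict, so at least 2 registers are needed.
Using 2 registers: d=2, n=2, j=2, f=1, a=2, k=2, m=1, e=2. No two conflicting variables share a register.

2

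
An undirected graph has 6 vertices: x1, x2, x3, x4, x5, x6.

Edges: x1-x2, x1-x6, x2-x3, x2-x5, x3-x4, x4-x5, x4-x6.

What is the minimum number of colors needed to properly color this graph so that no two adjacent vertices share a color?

The cycle x4-x3-x2-x1-x6-x4 has odd length 5, so it cannot be 2-colored; at least 3 colors are needed.
One proper 3-coloring: x1=3, x2=1, x3=2, x4=1, x5=2, x6=2. No two adjacent vertices share a color.

3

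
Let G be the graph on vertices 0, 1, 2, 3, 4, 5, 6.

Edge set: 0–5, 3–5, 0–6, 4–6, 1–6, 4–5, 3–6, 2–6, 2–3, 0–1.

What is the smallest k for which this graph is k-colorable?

2, 3, 6 form a triangle, so at least 3 colors are needed.
3 colors suffice: color red → {5, 6}; color blue → {0, 3, 4}; color green → {1, 2}. Every edge joins two different colors.

3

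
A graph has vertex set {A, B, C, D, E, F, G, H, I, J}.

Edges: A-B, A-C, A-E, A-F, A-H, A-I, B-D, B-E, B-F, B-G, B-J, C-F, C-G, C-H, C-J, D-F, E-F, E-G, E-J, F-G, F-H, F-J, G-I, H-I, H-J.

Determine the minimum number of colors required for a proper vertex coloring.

A, C, F, H are pairwise adjacent (a clique of size 4), so at least 4 colors are needed.
4 colors suffice: color red → {F, I}; color blue → {A, D, G, J}; color green → {B, H}; color yellow → {C, E}. No two adjacent vertices share a color.

4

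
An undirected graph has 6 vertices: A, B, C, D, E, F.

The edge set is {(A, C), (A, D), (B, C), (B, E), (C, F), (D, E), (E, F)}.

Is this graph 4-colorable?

Yes

The chromatic number is 3. The cycle D-E-F-C-A-D has odd length 5, so it cannot be 2-colored; at least 3 colors are needed.
3 colors suffice: color 1 → {C, E}; color 2 → {A, B, F}; color 3 → {D}.
Since 4 ≥ 3, a proper 4-coloring certainly exists.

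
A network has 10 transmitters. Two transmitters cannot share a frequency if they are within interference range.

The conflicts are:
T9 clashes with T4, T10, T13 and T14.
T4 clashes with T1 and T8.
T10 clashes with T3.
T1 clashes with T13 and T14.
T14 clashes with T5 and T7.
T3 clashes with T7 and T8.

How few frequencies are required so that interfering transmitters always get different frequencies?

3

The cycle T14-T7-T3-T10-T9-T14 has odd length 5, so it cannot be 2-colored; at least 3 frequencies are needed.
3 frequencies suffice: frequency 1 → {T9, T1, T5, T3}; frequency 2 → {T4, T10, T13, T14}; frequency 3 → {T7, T8}. Every pair that conflicts lands in different frequencies.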